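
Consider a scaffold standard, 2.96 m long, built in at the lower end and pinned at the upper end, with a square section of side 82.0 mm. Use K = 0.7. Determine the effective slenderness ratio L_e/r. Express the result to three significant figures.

I = a⁴/12 = 82.0⁴/12 = 3.768×10^6 mm⁴
A = 6.724×10^3 mm²;  r_min = √(I/A) = √(3.768×10^6/6.724×10^3) = 23.67 mm
L_e = K·L = 0.7 × 2.96 m = 2.072 m = 2072.0 mm
λ = L_e / r_min = 2072.0 / 23.67 = 87.5

λ ≈ 87.5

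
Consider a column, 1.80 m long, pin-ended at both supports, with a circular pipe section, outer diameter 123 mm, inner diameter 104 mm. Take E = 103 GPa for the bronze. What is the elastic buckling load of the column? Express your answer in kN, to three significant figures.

d_o = 123 mm, d_i = 104 mm
I = π(d_o⁴ − d_i⁴)/64 = π(123⁴ − 104.0⁴)/64 = 5.493×10^6 mm⁴
I = 5.493×10^6 mm⁴ = 5.493×10^-6 m⁴
Effective length L_e = K·L = 1 × 1.80 = 1.800 m
P_cr = π²EI / L_e² = π² × 103×10⁹ × 5.493×10^-6 / 1.800² = 1.723×10^6 N

P_cr ≈ 1720 kN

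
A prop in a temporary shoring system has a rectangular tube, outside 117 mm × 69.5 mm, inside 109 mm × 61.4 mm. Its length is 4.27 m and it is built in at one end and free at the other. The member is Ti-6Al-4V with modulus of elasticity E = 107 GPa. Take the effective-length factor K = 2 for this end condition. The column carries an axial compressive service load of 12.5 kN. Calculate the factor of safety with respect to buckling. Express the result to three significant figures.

n ≈ 1.36

Weak-axis I_min = (h_o·b_o³ − h_i·b_i³)/12 with b_o = 69.5, b_i = 61.40 mm (shorter outer/inner sides).
I_min = (117×69.5³ − 109.0×61.40³)/12 = 1.171×10^6 mm⁴
I = 1.171×10^6 mm⁴ = 1.171×10^-6 m⁴
Effective length L_e = K·L = 2 × 4.27 = 8.540 m
P_cr = π²EI / L_e² = π² × 107×10⁹ × 1.171×10^-6 / 8.540² = 1.695×10^4 N
Factor of safety n = P_cr / P = 16.949 / 12.5 = 1.36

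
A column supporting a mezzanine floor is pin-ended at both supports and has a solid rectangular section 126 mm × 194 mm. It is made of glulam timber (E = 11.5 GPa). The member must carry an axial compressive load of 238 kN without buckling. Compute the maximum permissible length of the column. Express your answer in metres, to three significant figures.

Buckling occurs about the weak axis: I_min = h·b³/12 with b = 126 mm (the shorter side).
I_min = 194×126³/12 = 3.234×10^7 mm⁴
I = 3.234×10^-5 m⁴
At the buckling limit P_cr = P = 2.380×10^5 N
From P_cr = π²EI/(K·L)²:  L = (1/K)·√(π²EI/P_cr) = (1/1)·√(π²×1.15×10^10×3.234×10^-5/2.380×10^5)
L = 3.93 m

L_max ≈ 3.93 m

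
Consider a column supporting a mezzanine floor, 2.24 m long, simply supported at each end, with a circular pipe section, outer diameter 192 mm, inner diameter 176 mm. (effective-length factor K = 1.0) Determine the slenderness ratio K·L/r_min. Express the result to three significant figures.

λ ≈ 34.4

d_o = 192 mm, d_i = 176 mm
I = π(d_o⁴ − d_i⁴)/64 = π(192⁴ − 176.0⁴)/64 = 1.961×10^7 mm⁴
A = 4.624×10^3 mm²;  r_min = √(I/A) = √(1.961×10^7/4.624×10^3) = 65.12 mm
L_e = K·L = 1 × 2.24 m = 2.240 m = 2240.0 mm
λ = L_e / r_min = 2240.0 / 65.12 = 34.4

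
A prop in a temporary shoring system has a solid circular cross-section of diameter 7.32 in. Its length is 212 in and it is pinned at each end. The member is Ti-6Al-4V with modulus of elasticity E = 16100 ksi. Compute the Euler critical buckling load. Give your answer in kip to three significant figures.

P_cr ≈ 498 kip

I = πd⁴/64 = π×7.32⁴/64 = 140.9 in⁴
Effective length L_e = K·L = 1 × 212 = 212.0 in
P_cr = π²EI / L_e² = π² × 16100×10³ × 140.9 / 212.0² = 4.983×10^5 lb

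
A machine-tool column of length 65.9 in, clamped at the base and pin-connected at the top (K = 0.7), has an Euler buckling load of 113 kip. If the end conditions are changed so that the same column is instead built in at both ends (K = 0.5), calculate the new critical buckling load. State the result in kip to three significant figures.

P_cr ∝ 1/K², so P_cr,new = P_cr,old × (K_old/K_new)² = 113 × (0.7/0.5)²
= 113 × 1.960 = 221 kip

P_cr ≈ 221 kip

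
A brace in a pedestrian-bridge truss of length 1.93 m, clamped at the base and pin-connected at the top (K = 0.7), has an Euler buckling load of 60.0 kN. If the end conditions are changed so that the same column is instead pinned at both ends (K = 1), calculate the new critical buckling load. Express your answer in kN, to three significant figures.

P_cr ≈ 29.4 kN

P_cr ∝ 1/K², so P_cr,new = P_cr,old × (K_old/K_new)² = 60.0 × (0.7/1)²
= 60.0 × 0.4900 = 29.4 kN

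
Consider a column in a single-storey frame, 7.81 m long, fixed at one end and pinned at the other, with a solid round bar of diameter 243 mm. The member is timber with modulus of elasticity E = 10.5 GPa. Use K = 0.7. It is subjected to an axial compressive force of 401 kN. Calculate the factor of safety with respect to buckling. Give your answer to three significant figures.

I = πd⁴/64 = π×243⁴/64 = 1.712×10^8 mm⁴
I = 1.712×10^8 mm⁴ = 1.712×10^-4 m⁴
Effective length L_e = K·L = 0.7 × 7.81 = 5.467 m
P_cr = π²EI / L_e² = π² × 10.5×10⁹ × 1.712×10^-4 / 5.467² = 5.935×10^5 N
Factor of safety n = P_cr / P = 593.45 / 401 = 1.48

n ≈ 1.48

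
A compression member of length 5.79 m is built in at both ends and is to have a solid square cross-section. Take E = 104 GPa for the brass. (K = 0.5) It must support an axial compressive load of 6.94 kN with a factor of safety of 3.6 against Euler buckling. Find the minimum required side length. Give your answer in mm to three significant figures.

Required P_cr = n·P = 3.6 × 6.94 = 24.98 kN
L_e = K·L = 0.5 × 5.79 = 2.895 m
Required I = P_cr·L_e²/(π²E) = 2.498×10^4 × 2.895² / (π² × 1.04×10^11) = 2.040×10^-7 m⁴
I_req = 2.040×10^5 mm⁴
Solid square: I = a⁴/12  ⇒  a = (12I)^(1/4) = (12×2.040×10^5)^(1/4) = 39.6 mm

a ≈ 39.6 mm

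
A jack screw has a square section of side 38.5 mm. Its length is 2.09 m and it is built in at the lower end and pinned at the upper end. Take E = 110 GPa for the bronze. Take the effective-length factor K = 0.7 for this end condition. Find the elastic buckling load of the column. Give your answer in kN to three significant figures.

P_cr ≈ 92.9 kN

I = a⁴/12 = 38.5⁴/12 = 1.831×10^5 mm⁴
I = 1.831×10^5 mm⁴ = 1.831×10^-7 m⁴
Effective length L_e = K·L = 0.7 × 2.09 = 1.463 m
P_cr = π²EI / L_e² = π² × 110×10⁹ × 1.831×10^-7 / 1.463² = 9.287×10^4 N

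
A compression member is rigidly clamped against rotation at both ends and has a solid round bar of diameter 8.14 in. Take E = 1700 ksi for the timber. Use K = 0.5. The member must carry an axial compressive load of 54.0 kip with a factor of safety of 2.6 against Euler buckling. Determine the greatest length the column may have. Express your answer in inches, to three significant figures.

I = πd⁴/64 = π×8.14⁴/64 = 215.5 in⁴
Required critical load P_cr = n·P = 2.6 × 54.0 = 140.4 kip = 1.404×10^5 lb
From P_cr = π²EI/(K·L)²:  L = (1/K)·√(π²EI/P_cr) = (1/0.5)·√(π²×1.70×10^6×215.5/1.404×10^5)
L = 321 in

L_max ≈ 321 in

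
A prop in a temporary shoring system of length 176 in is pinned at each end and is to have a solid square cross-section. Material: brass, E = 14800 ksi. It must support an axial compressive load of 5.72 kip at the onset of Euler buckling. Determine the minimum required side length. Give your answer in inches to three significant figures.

L_e = K·L = 1 × 176 = 176.0 in
Required I = P_cr·L_e²/(π²E) = 5.720×10^3 × 176.0² / (π² × 1.48×10^7) = 1.213 in⁴
Solid square: I = a⁴/12  ⇒  a = (12I)^(1/4) = (12×1.213)^(1/4) = 1.95 in

a ≈ 1.95 in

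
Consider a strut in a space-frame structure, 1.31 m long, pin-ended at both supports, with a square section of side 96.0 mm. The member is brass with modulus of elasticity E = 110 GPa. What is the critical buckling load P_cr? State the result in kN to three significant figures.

P_cr ≈ 4480 kN

I = a⁴/12 = 96.0⁴/12 = 7.078×10^6 mm⁴
I = 7.078×10^6 mm⁴ = 7.078×10^-6 m⁴
Effective length L_e = K·L = 1 × 1.31 = 1.310 m
P_cr = π²EI / L_e² = π² × 110×10⁹ × 7.078×10^-6 / 1.310² = 4.478×10^6 N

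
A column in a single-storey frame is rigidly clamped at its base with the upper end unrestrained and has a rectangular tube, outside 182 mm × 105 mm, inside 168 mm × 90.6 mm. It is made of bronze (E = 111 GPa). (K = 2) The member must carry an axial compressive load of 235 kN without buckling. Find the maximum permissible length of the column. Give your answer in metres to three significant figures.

L_max ≈ 2.89 m

Weak-axis I_min = (h_o·b_o³ − h_i·b_i³)/12 with b_o = 105, b_i = 90.60 mm (shorter outer/inner sides).
I_min = (182×105³ − 168.0×90.60³)/12 = 7.146×10^6 mm⁴
I = 7.146×10^-6 m⁴
At the buckling limit P_cr = P = 2.350×10^5 N
From P_cr = π²EI/(K·L)²:  L = (1/K)·√(π²EI/P_cr) = (1/2)·√(π²×1.11×10^11×7.146×10^-6/2.350×10^5)
L = 2.89 m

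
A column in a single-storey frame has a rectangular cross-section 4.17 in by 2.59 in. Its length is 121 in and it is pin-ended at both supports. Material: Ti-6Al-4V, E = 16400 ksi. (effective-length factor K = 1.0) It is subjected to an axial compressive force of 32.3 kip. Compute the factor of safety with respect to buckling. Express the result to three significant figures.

n ≈ 2.07

Buckling occurs about the weak axis: I_min = h·b³/12 with b = 2.59 in (the shorter side).
I_min = 4.17×2.59³/12 = 6.037 in⁴
Effective length L_e = K·L = 1 × 121 = 121.0 in
P_cr = π²EI / L_e² = π² × 16400×10³ × 6.037 / 121.0² = 6.675×10^4 lb
Factor of safety n = P_cr / P = 66.746 / 32.3 = 2.07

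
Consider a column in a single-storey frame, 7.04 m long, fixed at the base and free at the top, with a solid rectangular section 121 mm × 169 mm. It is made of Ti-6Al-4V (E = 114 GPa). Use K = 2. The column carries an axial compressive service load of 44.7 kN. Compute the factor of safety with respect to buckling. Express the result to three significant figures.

n ≈ 3.17

Buckling occurs about the weak axis: I_min = h·b³/12 with b = 121 mm (the shorter side).
I_min = 169×121³/12 = 2.495×10^7 mm⁴
I = 2.495×10^7 mm⁴ = 2.495×10^-5 m⁴
Effective length L_e = K·L = 2 × 7.04 = 14.08 m
P_cr = π²EI / L_e² = π² × 114×10⁹ × 2.495×10^-5 / 14.08² = 1.416×10^5 N
Factor of safety n = P_cr / P = 141.60 / 44.7 = 3.17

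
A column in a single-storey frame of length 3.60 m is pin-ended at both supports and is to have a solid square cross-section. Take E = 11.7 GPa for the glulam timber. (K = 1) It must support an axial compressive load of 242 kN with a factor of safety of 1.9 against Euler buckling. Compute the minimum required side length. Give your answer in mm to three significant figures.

Required P_cr = n·P = 1.9 × 242 = 459.8 kN
L_e = K·L = 1 × 3.60 = 3.600 m
Required I = P_cr·L_e²/(π²E) = 4.598×10^5 × 3.600² / (π² × 1.17×10^10) = 5.160×10^-5 m⁴
I_req = 5.160×10^7 mm⁴
Solid square: I = a⁴/12  ⇒  a = (12I)^(1/4) = (12×5.160×10^7)^(1/4) = 158 mm

a ≈ 158 mm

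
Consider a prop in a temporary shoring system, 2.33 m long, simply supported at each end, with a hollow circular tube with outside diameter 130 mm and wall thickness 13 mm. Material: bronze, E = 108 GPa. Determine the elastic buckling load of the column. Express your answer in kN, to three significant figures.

Inner diameter d_i = 130 − 2×13 = 104.0 mm
I = π(d_o⁴ − d_i⁴)/64 = π(130⁴ − 104.0⁴)/64 = 8.277×10^6 mm⁴
I = 8.277×10^6 mm⁴ = 8.277×10^-6 m⁴
Effective length L_e = K·L = 1 × 2.33 = 2.330 m
P_cr = π²EI / L_e² = π² × 108×10⁹ × 8.277×10^-6 / 2.330² = 1.625×10^6 N

P_cr ≈ 1630 kN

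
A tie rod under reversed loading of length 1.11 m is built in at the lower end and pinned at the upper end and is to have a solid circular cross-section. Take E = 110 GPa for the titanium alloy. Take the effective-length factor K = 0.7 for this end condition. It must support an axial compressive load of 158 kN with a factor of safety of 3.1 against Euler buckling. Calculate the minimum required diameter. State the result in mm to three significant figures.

d ≈ 48.5 mm

Required P_cr = n·P = 3.1 × 158 = 489.8 kN
L_e = K·L = 0.7 × 1.11 = 0.7770 m
Required I = P_cr·L_e²/(π²E) = 4.898×10^5 × 0.7770² / (π² × 1.10×10^11) = 2.724×10^-7 m⁴
I_req = 2.724×10^5 mm⁴
Solid circle: I = πd⁴/64  ⇒  d = (64I/π)^(1/4) = (64×2.724×10^5/π)^(1/4) = 48.5 mm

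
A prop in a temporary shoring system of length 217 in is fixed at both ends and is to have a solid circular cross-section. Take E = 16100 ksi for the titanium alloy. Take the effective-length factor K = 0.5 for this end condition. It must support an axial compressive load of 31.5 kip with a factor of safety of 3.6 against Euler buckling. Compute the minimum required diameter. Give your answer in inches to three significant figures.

d ≈ 3.62 in

Required P_cr = n·P = 3.6 × 31.5 = 113.4 kip
L_e = K·L = 0.5 × 217 = 108.5 in
Required I = P_cr·L_e²/(π²E) = 1.134×10^5 × 108.5² / (π² × 1.61×10^7) = 8.401 in⁴
Solid circle: I = πd⁴/64  ⇒  d = (64I/π)^(1/4) = (64×8.401/π)^(1/4) = 3.62 in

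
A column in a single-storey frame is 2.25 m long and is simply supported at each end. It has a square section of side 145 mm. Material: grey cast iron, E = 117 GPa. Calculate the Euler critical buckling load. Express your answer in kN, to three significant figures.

I = a⁴/12 = 145⁴/12 = 3.684×10^7 mm⁴
I = 3.684×10^7 mm⁴ = 3.684×10^-5 m⁴
Effective length L_e = K·L = 1 × 2.25 = 2.250 m
P_cr = π²EI / L_e² = π² × 117×10⁹ × 3.684×10^-5 / 2.250² = 8.403×10^6 N

P_cr ≈ 8400 kN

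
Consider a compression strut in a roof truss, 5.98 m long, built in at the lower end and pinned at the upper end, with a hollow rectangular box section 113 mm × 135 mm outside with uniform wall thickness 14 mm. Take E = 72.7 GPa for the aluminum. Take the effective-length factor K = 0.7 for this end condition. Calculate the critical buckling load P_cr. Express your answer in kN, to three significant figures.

P_cr ≈ 440 kN

Inner dimensions: h_i = 135 − 2×14 = 107.0 mm, b_i = 113 − 2×14 = 85.00 mm
Weak-axis I_min = (h_o·b_o³ − h_i·b_i³)/12 with b_o = 113, b_i = 85.00 mm (shorter outer/inner sides).
I_min = (135×113³ − 107.0×85.00³)/12 = 1.076×10^7 mm⁴
I = 1.076×10^7 mm⁴ = 1.076×10^-5 m⁴
Effective length L_e = K·L = 0.7 × 5.98 = 4.186 m
P_cr = π²EI / L_e² = π² × 72.7×10⁹ × 1.076×10^-5 / 4.186² = 4.405×10^5 N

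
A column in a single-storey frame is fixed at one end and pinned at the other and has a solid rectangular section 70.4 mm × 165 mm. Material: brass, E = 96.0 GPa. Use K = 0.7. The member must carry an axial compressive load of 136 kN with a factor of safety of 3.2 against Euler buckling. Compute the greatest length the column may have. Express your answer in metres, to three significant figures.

L_max ≈ 4.62 m

Buckling occurs about the weak axis: I_min = h·b³/12 with b = 70.4 mm (the shorter side).
I_min = 165×70.4³/12 = 4.798×10^6 mm⁴
I = 4.798×10^-6 m⁴
Required critical load P_cr = n·P = 3.2 × 136 = 435.2 kN = 4.352×10^5 N
From P_cr = π²EI/(K·L)²:  L = (1/K)·√(π²EI/P_cr) = (1/0.7)·√(π²×9.60×10^10×4.798×10^-6/4.352×10^5)
L = 4.62 m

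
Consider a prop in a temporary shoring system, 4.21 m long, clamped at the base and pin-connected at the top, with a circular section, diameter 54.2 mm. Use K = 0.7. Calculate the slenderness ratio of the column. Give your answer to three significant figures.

λ ≈ 217

For a solid circle r = d/4 = 54.2/4 = 13.55 mm
L_e = K·L = 0.7 × 4.21 m = 2.947 m = 2947.0 mm
λ = L_e / r_min = 2947.0 / 13.55 = 217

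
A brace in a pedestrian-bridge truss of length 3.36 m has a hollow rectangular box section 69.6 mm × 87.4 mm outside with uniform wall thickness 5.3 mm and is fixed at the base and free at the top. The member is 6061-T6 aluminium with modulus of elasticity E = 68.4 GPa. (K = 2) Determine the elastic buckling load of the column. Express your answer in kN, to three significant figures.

Inner dimensions: h_i = 87.4 − 2×5.3 = 76.80 mm, b_i = 69.6 − 2×5.3 = 59.00 mm
Weak-axis I_min = (h_o·b_o³ − h_i·b_i³)/12 with b_o = 69.6, b_i = 59.00 mm (shorter outer/inner sides).
I_min = (87.4×69.6³ − 76.80×59.00³)/12 = 1.141×10^6 mm⁴
I = 1.141×10^6 mm⁴ = 1.141×10^-6 m⁴
Effective length L_e = K·L = 2 × 3.36 = 6.720 m
P_cr = π²EI / L_e² = π² × 68.4×10⁹ × 1.141×10^-6 / 6.720² = 1.706×10^4 N

P_cr ≈ 17.1 kN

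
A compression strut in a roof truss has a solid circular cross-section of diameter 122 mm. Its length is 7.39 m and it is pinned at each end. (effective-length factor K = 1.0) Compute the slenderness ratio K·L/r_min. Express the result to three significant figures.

λ ≈ 242

For a solid circle r = d/4 = 122/4 = 30.50 mm
L_e = K·L = 1 × 7.39 m = 7.390 m = 7390.0 mm
λ = L_e / r_min = 7390.0 / 30.50 = 242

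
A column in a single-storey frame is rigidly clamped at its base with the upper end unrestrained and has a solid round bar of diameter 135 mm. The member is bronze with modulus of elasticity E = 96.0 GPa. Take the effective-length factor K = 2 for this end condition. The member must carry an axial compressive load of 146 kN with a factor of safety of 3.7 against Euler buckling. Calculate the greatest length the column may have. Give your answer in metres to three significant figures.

I = πd⁴/64 = π×135⁴/64 = 1.630×10^7 mm⁴
I = 1.630×10^-5 m⁴
Required critical load P_cr = n·P = 3.7 × 146 = 540.2 kN = 5.402×10^5 N
From P_cr = π²EI/(K·L)²:  L = (1/K)·√(π²EI/P_cr) = (1/2)·√(π²×9.60×10^10×1.630×10^-5/5.402×10^5)
L = 2.67 m

L_max ≈ 2.67 m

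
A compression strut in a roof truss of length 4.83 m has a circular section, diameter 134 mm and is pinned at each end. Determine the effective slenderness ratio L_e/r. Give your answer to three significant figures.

λ ≈ 144

For a solid circle r = d/4 = 134/4 = 33.50 mm
L_e = K·L = 1 × 4.83 m = 4.830 m = 4830.0 mm
λ = L_e / r_min = 4830.0 / 33.50 = 144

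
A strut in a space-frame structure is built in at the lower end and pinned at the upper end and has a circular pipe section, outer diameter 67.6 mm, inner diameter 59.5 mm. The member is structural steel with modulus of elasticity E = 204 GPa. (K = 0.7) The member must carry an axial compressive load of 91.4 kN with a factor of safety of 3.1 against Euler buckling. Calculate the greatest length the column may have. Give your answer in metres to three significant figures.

L_max ≈ 2.44 m

d_o = 67.6 mm, d_i = 59.5 mm
I = π(d_o⁴ − d_i⁴)/64 = π(67.6⁴ − 59.50⁴)/64 = 4.098×10^5 mm⁴
I = 4.098×10^-7 m⁴
Required critical load P_cr = n·P = 3.1 × 91.4 = 283.3 kN = 2.833×10^5 N
From P_cr = π²EI/(K·L)²:  L = (1/K)·√(π²EI/P_cr) = (1/0.7)·√(π²×2.04×10^11×4.098×10^-7/2.833×10^5)
L = 2.44 m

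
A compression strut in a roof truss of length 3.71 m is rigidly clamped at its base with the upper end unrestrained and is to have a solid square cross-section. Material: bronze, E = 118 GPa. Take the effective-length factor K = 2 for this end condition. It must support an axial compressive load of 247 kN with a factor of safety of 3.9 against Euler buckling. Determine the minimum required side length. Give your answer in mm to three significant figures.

Required P_cr = n·P = 3.9 × 247 = 963.3 kN
L_e = K·L = 2 × 3.71 = 7.420 m
Required I = P_cr·L_e²/(π²E) = 9.633×10^5 × 7.420² / (π² × 1.18×10^11) = 4.554×10^-5 m⁴
I_req = 4.554×10^7 mm⁴
Solid square: I = a⁴/12  ⇒  a = (12I)^(1/4) = (12×4.554×10^7)^(1/4) = 153 mm

a ≈ 153 mm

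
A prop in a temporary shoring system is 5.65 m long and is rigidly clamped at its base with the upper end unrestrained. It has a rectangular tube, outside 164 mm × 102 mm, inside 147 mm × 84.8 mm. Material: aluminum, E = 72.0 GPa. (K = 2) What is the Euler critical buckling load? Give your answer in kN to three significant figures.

Weak-axis I_min = (h_o·b_o³ − h_i·b_i³)/12 with b_o = 102, b_i = 84.80 mm (shorter outer/inner sides).
I_min = (164×102³ − 147.0×84.80³)/12 = 7.033×10^6 mm⁴
I = 7.033×10^6 mm⁴ = 7.033×10^-6 m⁴
Effective length L_e = K·L = 2 × 5.65 = 11.30 m
P_cr = π²EI / L_e² = π² × 72.0×10⁹ × 7.033×10^-6 / 11.30² = 3.914×10^4 N

P_cr ≈ 39.1 kN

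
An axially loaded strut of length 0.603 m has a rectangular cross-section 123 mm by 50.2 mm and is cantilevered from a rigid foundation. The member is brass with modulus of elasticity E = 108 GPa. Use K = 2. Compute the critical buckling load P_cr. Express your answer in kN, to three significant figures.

P_cr ≈ 950 kN

Buckling occurs about the weak axis: I_min = h·b³/12 with b = 50.2 mm (the shorter side).
I_min = 123×50.2³/12 = 1.297×10^6 mm⁴
I = 1.297×10^6 mm⁴ = 1.297×10^-6 m⁴
Effective length L_e = K·L = 2 × 0.603 = 1.206 m
P_cr = π²EI / L_e² = π² × 108×10⁹ × 1.297×10^-6 / 1.206² = 9.503×10^5 N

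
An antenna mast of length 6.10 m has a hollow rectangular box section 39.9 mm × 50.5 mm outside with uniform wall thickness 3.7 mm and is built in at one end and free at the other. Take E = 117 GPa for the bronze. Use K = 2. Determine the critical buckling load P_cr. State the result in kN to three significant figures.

Inner dimensions: h_i = 50.5 − 2×3.7 = 43.10 mm, b_i = 39.9 − 2×3.7 = 32.50 mm
Weak-axis I_min = (h_o·b_o³ − h_i·b_i³)/12 with b_o = 39.9, b_i = 32.50 mm (shorter outer/inner sides).
I_min = (50.5×39.9³ − 43.10×32.50³)/12 = 1.440×10^5 mm⁴
I = 1.440×10^5 mm⁴ = 1.440×10^-7 m⁴
Effective length L_e = K·L = 2 × 6.10 = 12.20 m
P_cr = π²EI / L_e² = π² × 117×10⁹ × 1.440×10^-7 / 12.20² = 1.117×10^3 N

P_cr ≈ 1.12 kN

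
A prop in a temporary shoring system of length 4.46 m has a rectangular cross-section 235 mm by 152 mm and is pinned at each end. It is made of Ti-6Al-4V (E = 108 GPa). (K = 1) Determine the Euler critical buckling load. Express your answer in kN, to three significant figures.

P_cr ≈ 3690 kN

Buckling occurs about the weak axis: I_min = h·b³/12 with b = 152 mm (the shorter side).
I_min = 235×152³/12 = 6.877×10^7 mm⁴
I = 6.877×10^7 mm⁴ = 6.877×10^-5 m⁴
Effective length L_e = K·L = 1 × 4.46 = 4.460 m
P_cr = π²EI / L_e² = π² × 108×10⁹ × 6.877×10^-5 / 4.460² = 3.685×10^6 N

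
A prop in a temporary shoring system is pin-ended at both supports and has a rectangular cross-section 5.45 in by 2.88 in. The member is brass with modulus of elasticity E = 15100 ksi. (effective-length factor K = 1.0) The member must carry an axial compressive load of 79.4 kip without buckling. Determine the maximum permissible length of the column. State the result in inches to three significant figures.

L_max ≈ 143 in

Buckling occurs about the weak axis: I_min = h·b³/12 with b = 2.88 in (the shorter side).
I_min = 5.45×2.88³/12 = 10.85 in⁴
At the buckling limit P_cr = P = 7.940×10^4 lb
From P_cr = π²EI/(K·L)²:  L = (1/K)·√(π²EI/P_cr) = (1/1)·√(π²×1.51×10^7×10.85/7.940×10^4)
L = 143 in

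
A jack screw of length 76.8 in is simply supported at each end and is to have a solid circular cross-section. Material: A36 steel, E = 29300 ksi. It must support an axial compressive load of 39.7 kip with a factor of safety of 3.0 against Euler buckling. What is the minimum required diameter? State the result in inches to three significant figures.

Required P_cr = n·P = 3.0 × 39.7 = 119.1 kip
L_e = K·L = 1 × 76.8 = 76.80 in
Required I = P_cr·L_e²/(π²E) = 1.191×10^5 × 76.80² / (π² × 2.93×10^7) = 2.429 in⁴
Solid circle: I = πd⁴/64  ⇒  d = (64I/π)^(1/4) = (64×2.429/π)^(1/4) = 2.65 in

d ≈ 2.65 in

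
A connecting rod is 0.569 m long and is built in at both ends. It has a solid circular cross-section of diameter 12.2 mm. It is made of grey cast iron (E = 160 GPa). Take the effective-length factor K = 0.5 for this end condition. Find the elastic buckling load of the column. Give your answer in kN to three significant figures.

P_cr ≈ 21.2 kN

I = πd⁴/64 = π×12.2⁴/64 = 1.087×10^3 mm⁴
I = 1.087×10^3 mm⁴ = 1.087×10^-9 m⁴
Effective length L_e = K·L = 0.5 × 0.569 = 0.2845 m
P_cr = π²EI / L_e² = π² × 160×10⁹ × 1.087×10^-9 / 0.2845² = 2.122×10^4 N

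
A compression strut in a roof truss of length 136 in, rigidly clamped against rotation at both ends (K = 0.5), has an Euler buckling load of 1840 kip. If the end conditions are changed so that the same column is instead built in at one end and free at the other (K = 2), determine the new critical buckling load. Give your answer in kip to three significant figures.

P_cr ≈ 115 kip

P_cr ∝ 1/K², so P_cr,new = P_cr,old × (K_old/K_new)² = 1840 × (0.5/2)²
= 1840 × 0.06250 = 115 kip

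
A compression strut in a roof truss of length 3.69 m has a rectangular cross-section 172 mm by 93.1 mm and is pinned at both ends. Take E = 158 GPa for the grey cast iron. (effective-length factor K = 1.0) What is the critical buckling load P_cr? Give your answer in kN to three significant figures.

P_cr ≈ 1320 kN

Buckling occurs about the weak axis: I_min = h·b³/12 with b = 93.1 mm (the shorter side).
I_min = 172×93.1³/12 = 1.157×10^7 mm⁴
I = 1.157×10^7 mm⁴ = 1.157×10^-5 m⁴
Effective length L_e = K·L = 1 × 3.69 = 3.690 m
P_cr = π²EI / L_e² = π² × 158×10⁹ × 1.157×10^-5 / 3.690² = 1.325×10^6 N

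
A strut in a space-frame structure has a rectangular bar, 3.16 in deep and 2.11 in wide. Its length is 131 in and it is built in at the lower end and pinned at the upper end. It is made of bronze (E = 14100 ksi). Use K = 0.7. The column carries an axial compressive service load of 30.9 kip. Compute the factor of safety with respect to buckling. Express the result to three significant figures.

n ≈ 1.32

Buckling occurs about the weak axis: I_min = h·b³/12 with b = 2.11 in (the shorter side).
I_min = 3.16×2.11³/12 = 2.474 in⁴
Effective length L_e = K·L = 0.7 × 131 = 91.70 in
P_cr = π²EI / L_e² = π² × 14100×10³ × 2.474 / 91.70² = 4.094×10^4 lb
Factor of safety n = P_cr / P = 40.939 / 30.9 = 1.32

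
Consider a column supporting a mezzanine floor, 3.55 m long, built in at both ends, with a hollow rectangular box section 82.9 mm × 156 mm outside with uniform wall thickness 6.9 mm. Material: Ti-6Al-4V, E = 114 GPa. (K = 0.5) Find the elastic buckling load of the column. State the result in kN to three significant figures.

P_cr ≈ 1250 kN

Inner dimensions: h_i = 156 − 2×6.9 = 142.2 mm, b_i = 82.9 − 2×6.9 = 69.10 mm
Weak-axis I_min = (h_o·b_o³ − h_i·b_i³)/12 with b_o = 82.9, b_i = 69.10 mm (shorter outer/inner sides).
I_min = (156×82.9³ − 142.2×69.10³)/12 = 3.497×10^6 mm⁴
I = 3.497×10^6 mm⁴ = 3.497×10^-6 m⁴
Effective length L_e = K·L = 0.5 × 3.55 = 1.775 m
P_cr = π²EI / L_e² = π² × 114×10⁹ × 3.497×10^-6 / 1.775² = 1.249×10^6 N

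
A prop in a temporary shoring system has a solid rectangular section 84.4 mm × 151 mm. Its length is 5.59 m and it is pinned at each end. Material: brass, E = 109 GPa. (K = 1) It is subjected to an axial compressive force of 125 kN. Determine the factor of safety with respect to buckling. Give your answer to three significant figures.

Buckling occurs about the weak axis: I_min = h·b³/12 with b = 84.4 mm (the shorter side).
I_min = 151×84.4³/12 = 7.565×10^6 mm⁴
I = 7.565×10^6 mm⁴ = 7.565×10^-6 m⁴
Effective length L_e = K·L = 1 × 5.59 = 5.590 m
P_cr = π²EI / L_e² = π² × 109×10⁹ × 7.565×10^-6 / 5.590² = 2.605×10^5 N
Factor of safety n = P_cr / P = 260.45 / 125 = 2.08

n ≈ 2.08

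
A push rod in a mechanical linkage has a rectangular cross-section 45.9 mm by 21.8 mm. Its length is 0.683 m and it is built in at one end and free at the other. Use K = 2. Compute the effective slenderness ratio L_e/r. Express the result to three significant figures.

λ ≈ 217

For a rectangle r_min = b/√12 = 21.8/√12 = 6.293 mm
L_e = K·L = 2 × 0.683 m = 1.366 m = 1366.0 mm
λ = L_e / r_min = 1366.0 / 6.293 = 217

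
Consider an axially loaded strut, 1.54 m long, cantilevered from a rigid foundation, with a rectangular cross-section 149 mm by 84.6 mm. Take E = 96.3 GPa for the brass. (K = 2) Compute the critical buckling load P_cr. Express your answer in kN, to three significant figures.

P_cr ≈ 753 kN

Buckling occurs about the weak axis: I_min = h·b³/12 with b = 84.6 mm (the shorter side).
I_min = 149×84.6³/12 = 7.518×10^6 mm⁴
I = 7.518×10^6 mm⁴ = 7.518×10^-6 m⁴
Effective length L_e = K·L = 2 × 1.54 = 3.080 m
P_cr = π²EI / L_e² = π² × 96.3×10⁹ × 7.518×10^-6 / 3.080² = 7.533×10^5 N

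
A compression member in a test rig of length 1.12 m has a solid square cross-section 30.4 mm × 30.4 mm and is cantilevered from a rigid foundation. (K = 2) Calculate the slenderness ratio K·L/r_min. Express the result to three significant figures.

λ ≈ 255

For a square r = a/√12 = 30.4/√12 = 8.776 mm
L_e = K·L = 2 × 1.12 m = 2.240 m = 2240.0 mm
λ = L_e / r_min = 2240.0 / 8.776 = 255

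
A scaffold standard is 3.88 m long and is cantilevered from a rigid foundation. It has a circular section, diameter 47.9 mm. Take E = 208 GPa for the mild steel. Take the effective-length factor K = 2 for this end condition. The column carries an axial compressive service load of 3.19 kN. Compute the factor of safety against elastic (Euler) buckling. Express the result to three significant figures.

n ≈ 2.76

I = πd⁴/64 = π×47.9⁴/64 = 2.584×10^5 mm⁴
I = 2.584×10^5 mm⁴ = 2.584×10^-7 m⁴
Effective length L_e = K·L = 2 × 3.88 = 7.760 m
P_cr = π²EI / L_e² = π² × 208×10⁹ × 2.584×10^-7 / 7.760² = 8.810×10^3 N
Factor of safety n = P_cr / P = 8.8095 / 3.19 = 2.76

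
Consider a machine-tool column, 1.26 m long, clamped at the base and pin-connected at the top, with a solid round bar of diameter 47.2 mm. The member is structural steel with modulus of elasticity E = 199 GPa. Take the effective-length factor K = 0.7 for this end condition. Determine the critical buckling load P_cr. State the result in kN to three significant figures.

P_cr ≈ 615 kN

I = πd⁴/64 = π×47.2⁴/64 = 2.436×10^5 mm⁴
I = 2.436×10^5 mm⁴ = 2.436×10^-7 m⁴
Effective length L_e = K·L = 0.7 × 1.26 = 0.8820 m
P_cr = π²EI / L_e² = π² × 199×10⁹ × 2.436×10^-7 / 0.8820² = 6.151×10^5 N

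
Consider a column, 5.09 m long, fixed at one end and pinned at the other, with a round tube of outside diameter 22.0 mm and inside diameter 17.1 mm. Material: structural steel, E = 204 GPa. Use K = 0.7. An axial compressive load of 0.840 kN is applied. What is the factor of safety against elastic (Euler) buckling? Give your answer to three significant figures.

n ≈ 1.38

d_o = 22.0 mm, d_i = 17.1 mm
I = π(d_o⁴ − d_i⁴)/64 = π(22.0⁴ − 17.10⁴)/64 = 7.302×10^3 mm⁴
I = 7.302×10^3 mm⁴ = 7.302×10^-9 m⁴
Effective length L_e = K·L = 0.7 × 5.09 = 3.563 m
P_cr = π²EI / L_e² = π² × 204×10⁹ × 7.302×10^-9 / 3.563² = 1.158×10^3 N
Factor of safety n = P_cr / P = 1.1581 / 0.840 = 1.38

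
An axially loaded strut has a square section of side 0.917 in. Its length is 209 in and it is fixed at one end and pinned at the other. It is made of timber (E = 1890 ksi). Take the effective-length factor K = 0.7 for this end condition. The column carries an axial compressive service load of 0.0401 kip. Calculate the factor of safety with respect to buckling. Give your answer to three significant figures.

I = a⁴/12 = 0.917⁴/12 = 5.892×10^-2 in⁴
Effective length L_e = K·L = 0.7 × 209 = 146.3 in
P_cr = π²EI / L_e² = π² × 1890×10³ × 5.892×10^-2 / 146.3² = 51.35 lb
Factor of safety n = P_cr / P = 0.051353 / 0.0401 = 1.28

n ≈ 1.28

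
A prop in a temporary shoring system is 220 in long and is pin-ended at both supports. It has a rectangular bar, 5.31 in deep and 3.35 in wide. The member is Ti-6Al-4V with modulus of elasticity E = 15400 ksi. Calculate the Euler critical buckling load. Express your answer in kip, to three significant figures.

Buckling occurs about the weak axis: I_min = h·b³/12 with b = 3.35 in (the shorter side).
I_min = 5.31×3.35³/12 = 16.64 in⁴
Effective length L_e = K·L = 1 × 220 = 220.0 in
P_cr = π²EI / L_e² = π² × 15400×10³ × 16.64 / 220.0² = 5.224×10^4 lb

P_cr ≈ 52.2 kip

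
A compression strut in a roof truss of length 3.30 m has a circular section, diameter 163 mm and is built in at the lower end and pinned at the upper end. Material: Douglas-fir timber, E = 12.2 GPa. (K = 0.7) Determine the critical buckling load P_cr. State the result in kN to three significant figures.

I = πd⁴/64 = π×163⁴/64 = 3.465×10^7 mm⁴
I = 3.465×10^7 mm⁴ = 3.465×10^-5 m⁴
Effective length L_e = K·L = 0.7 × 3.30 = 2.310 m
P_cr = π²EI / L_e² = π² × 12.2×10⁹ × 3.465×10^-5 / 2.310² = 7.819×10^5 N

P_cr ≈ 782 kN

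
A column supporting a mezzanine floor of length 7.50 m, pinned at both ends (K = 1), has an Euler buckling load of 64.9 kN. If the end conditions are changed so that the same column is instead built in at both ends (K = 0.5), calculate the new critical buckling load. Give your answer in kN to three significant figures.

P_cr ∝ 1/K², so P_cr,new = P_cr,old × (K_old/K_new)² = 64.9 × (1/0.5)²
= 64.9 × 4.000 = 260 kN

P_cr ≈ 260 kN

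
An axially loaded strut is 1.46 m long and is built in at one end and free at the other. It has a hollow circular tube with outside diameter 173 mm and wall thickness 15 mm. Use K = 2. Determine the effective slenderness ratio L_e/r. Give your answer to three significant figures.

λ ≈ 52.0

Inner diameter d_i = 173 − 2×15 = 143.0 mm
I = π(d_o⁴ − d_i⁴)/64 = π(173⁴ − 143.0⁴)/64 = 2.344×10^7 mm⁴
A = 7.446×10^3 mm²;  r_min = √(I/A) = √(2.344×10^7/7.446×10^3) = 56.11 mm
L_e = K·L = 2 × 1.46 m = 2.920 m = 2920.0 mm
λ = L_e / r_min = 2920.0 / 56.11 = 52.0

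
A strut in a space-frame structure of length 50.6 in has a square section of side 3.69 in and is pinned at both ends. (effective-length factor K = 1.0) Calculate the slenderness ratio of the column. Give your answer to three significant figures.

λ ≈ 47.5

For a square r = a/√12 = 3.69/√12 = 1.065 in
L_e = K·L = 1 × 50.6 = 50.60 in
λ = L_e / r_min = 50.600 / 1.065 = 47.5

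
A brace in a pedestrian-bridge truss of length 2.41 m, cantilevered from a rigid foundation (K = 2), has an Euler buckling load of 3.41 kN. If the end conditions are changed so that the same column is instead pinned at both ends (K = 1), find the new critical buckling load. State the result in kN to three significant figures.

P_cr ∝ 1/K², so P_cr,new = P_cr,old × (K_old/K_new)² = 3.41 × (2/1)²
= 3.41 × 4.000 = 13.6 kN

P_cr ≈ 13.6 kN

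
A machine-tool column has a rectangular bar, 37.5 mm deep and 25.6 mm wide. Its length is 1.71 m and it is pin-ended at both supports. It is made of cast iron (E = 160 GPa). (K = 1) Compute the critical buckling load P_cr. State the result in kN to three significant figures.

P_cr ≈ 28.3 kN

Buckling occurs about the weak axis: I_min = h·b³/12 with b = 25.6 mm (the shorter side).
I_min = 37.5×25.6³/12 = 5.243×10^4 mm⁴
I = 5.243×10^4 mm⁴ = 5.243×10^-8 m⁴
Effective length L_e = K·L = 1 × 1.71 = 1.710 m
P_cr = π²EI / L_e² = π² × 160×10⁹ × 5.243×10^-8 / 1.710² = 2.831×10^4 N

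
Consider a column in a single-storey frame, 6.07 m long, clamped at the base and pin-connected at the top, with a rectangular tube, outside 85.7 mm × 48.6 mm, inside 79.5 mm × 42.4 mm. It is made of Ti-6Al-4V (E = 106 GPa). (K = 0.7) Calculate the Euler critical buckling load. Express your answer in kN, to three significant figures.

P_cr ≈ 18.2 kN

Weak-axis I_min = (h_o·b_o³ − h_i·b_i³)/12 with b_o = 48.6, b_i = 42.40 mm (shorter outer/inner sides).
I_min = (85.7×48.6³ − 79.50×42.40³)/12 = 3.148×10^5 mm⁴
I = 3.148×10^5 mm⁴ = 3.148×10^-7 m⁴
Effective length L_e = K·L = 0.7 × 6.07 = 4.249 m
P_cr = π²EI / L_e² = π² × 106×10⁹ × 3.148×10^-7 / 4.249² = 1.824×10^4 N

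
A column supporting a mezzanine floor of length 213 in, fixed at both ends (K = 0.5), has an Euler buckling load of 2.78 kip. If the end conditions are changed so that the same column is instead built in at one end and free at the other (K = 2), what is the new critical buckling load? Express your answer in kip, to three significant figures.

P_cr ≈ 0.174 kip

P_cr ∝ 1/K², so P_cr,new = P_cr,old × (K_old/K_new)² = 2.78 × (0.5/2)²
= 2.78 × 0.06250 = 0.174 kip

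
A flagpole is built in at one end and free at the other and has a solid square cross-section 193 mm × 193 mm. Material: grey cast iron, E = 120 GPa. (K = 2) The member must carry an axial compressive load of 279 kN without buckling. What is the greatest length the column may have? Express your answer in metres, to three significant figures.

L_max ≈ 11.1 m

I = a⁴/12 = 193⁴/12 = 1.156×10^8 mm⁴
I = 1.156×10^-4 m⁴
At the buckling limit P_cr = P = 2.790×10^5 N
From P_cr = π²EI/(K·L)²:  L = (1/K)·√(π²EI/P_cr) = (1/2)·√(π²×1.20×10^11×1.156×10^-4/2.790×10^5)
L = 11.1 m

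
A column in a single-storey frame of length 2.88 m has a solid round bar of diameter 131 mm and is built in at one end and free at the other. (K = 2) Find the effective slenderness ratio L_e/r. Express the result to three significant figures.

I = πd⁴/64 = π×131⁴/64 = 1.446×10^7 mm⁴
A = 1.348×10^4 mm²;  r_min = √(I/A) = √(1.446×10^7/1.348×10^4) = 32.75 mm
L_e = K·L = 2 × 2.88 m = 5.760 m = 5760.0 mm
λ = L_e / r_min = 5760.0 / 32.75 = 176

λ ≈ 176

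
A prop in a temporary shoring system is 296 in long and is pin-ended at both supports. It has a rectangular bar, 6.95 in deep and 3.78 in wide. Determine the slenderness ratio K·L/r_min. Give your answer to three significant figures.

For a rectangle r_min = b/√12 = 3.78/√12 = 1.091 in
L_e = K·L = 1 × 296 = 296.0 in
λ = L_e / r_min = 296.00 / 1.091 = 271

λ ≈ 271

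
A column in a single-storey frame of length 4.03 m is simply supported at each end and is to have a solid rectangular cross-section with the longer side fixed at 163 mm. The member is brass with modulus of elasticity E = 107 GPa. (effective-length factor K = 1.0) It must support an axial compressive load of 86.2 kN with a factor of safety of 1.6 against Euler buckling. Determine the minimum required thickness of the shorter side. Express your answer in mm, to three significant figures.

Required P_cr = n·P = 1.6 × 86.2 = 137.9 kN
L_e = K·L = 1 × 4.03 = 4.030 m
Required I = P_cr·L_e²/(π²E) = 1.379×10^5 × 4.030² / (π² × 1.07×10^11) = 2.121×10^-6 m⁴
I_req = 2.121×10^6 mm⁴
Rectangle, weak axis: I_min = h·b³/12 with h = 163 mm fixed  ⇒  b = (12I/h)^(1/3) = 53.8 mm

b ≈ 53.8 mm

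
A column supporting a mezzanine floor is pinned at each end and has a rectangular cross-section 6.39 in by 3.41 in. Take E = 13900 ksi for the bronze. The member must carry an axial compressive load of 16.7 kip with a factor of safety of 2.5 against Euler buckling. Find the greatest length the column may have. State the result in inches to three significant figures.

Buckling occurs about the weak axis: I_min = h·b³/12 with b = 3.41 in (the shorter side).
I_min = 6.39×3.41³/12 = 21.11 in⁴
Required critical load P_cr = n·P = 2.5 × 16.7 = 41.75 kip = 4.175×10^4 lb
From P_cr = π²EI/(K·L)²:  L = (1/K)·√(π²EI/P_cr) = (1/1)·√(π²×1.39×10^7×21.11/4.175×10^4)
L = 263 in

L_max ≈ 263 in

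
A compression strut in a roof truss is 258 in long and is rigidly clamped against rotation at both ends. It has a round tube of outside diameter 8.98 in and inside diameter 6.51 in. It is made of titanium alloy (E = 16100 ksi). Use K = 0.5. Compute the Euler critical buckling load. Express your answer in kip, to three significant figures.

d_o = 8.98 in, d_i = 6.51 in
I = π(d_o⁴ − d_i⁴)/64 = π(8.98⁴ − 6.510⁴)/64 = 231.0 in⁴
Effective length L_e = K·L = 0.5 × 258 = 129.0 in
P_cr = π²EI / L_e² = π² × 16100×10³ × 231.0 / 129.0² = 2.206×10^6 lb

P_cr ≈ 2210 kip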